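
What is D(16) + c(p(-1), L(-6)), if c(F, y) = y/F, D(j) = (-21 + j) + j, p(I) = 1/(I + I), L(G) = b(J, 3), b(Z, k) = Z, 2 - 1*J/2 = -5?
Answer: -17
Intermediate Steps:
J = 14 (J = 4 - 2*(-5) = 4 + 10 = 14)
L(G) = 14
p(I) = 1/(2*I)
D(j) = -21 + 2*j
D(16) + c(p(-1), L(-6)) = (-21 + 2*16) + 14/(((1/2)/(-1))) = (-21 + 32) + 14/(((1/2)*(-1))) = 11 + 14/(-1/2) = 11 + 14*(-2) = 11 - 28 = -17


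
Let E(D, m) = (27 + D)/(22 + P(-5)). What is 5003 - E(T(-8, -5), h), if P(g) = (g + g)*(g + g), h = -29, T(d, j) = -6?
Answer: 610345/122 ≈ 5002.8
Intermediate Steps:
P(g) = 4*g² (P(g) = (2*g)*(2*g) = 4*g²)
E(D, m) = 27/122 + D/122 (E(D, m) = (27 + D)/(22 + 4*(-5)²) = (27 + D)/(22 + 4*25) = (27 + D)/(22 + 100) = (27 + D)/122 = (27 + D)*(1/122) = 27/122 + D/122)
5003 - E(T(-8, -5), h) = 5003 - (27/122 + (1/122)*(-6)) = 5003 - (27/122 - 3/61) = 5003 - 1*21/122 = 5003 - 21/122 = 610345/122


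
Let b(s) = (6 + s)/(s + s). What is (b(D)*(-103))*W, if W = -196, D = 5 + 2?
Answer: 18746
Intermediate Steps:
D = 7
b(s) = (6 + s)/(2*s) (b(s) = (6 + s)/((2*s)) = (6 + s)*(1/(2*s)) = (6 + s)/(2*s))
(b(D)*(-103))*W = (((1/2)*(6 + 7)/7)*(-103))*(-196) = (((1/2)*(1/7)*13)*(-103))*(-196) = ((13/14)*(-103))*(-196) = -1339/14*(-196) = 18746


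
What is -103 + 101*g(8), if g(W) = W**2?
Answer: 6361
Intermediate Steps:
-103 + 101*g(8) = -103 + 101*8**2 = -103 + 101*64 = -103 + 6464 = 6361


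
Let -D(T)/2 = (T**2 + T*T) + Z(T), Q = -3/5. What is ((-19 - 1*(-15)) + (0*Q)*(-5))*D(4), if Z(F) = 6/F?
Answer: 268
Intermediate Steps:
Q = -3/5 (Q = -3*1/5 = -3/5 ≈ -0.60000)
D(T) = -12/T - 4*T**2 (D(T) = -2*((T**2 + T*T) + 6/T) = -2*((T**2 + T**2) + 6/T) = -2*(2*T**2 + 6/T) = -12/T - 4*T**2)
((-19 - 1*(-15)) + (0*Q)*(-5))*D(4) = ((-19 - 1*(-15)) + (0*(-3/5))*(-5))*(4*(-3 - 1*4**3)/4) = ((-19 + 15) + 0*(-5))*(4*(1/4)*(-3 - 1*64)) = (-4 + 0)*(4*(1/4)*(-3 - 64)) = -16*(-67)/4 = -4*(-67) = 268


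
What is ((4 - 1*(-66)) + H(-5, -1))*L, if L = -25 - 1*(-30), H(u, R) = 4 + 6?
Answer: 400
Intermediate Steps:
H(u, R) = 10
L = 5 (L = -25 + 30 = 5)
((4 - 1*(-66)) + H(-5, -1))*L = ((4 - 1*(-66)) + 10)*5 = ((4 + 66) + 10)*5 = (70 + 10)*5 = 80*5 = 400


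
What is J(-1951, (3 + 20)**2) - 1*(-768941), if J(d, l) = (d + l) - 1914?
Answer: 765605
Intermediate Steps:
J(d, l) = -1914 + d + l
J(-1951, (3 + 20)**2) - 1*(-768941) = (-1914 - 1951 + (3 + 20)**2) - 1*(-768941) = (-1914 - 1951 + 23**2) + 768941 = (-1914 - 1951 + 529) + 768941 = -3336 + 768941 = 765605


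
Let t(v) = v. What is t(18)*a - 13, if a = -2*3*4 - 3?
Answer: -499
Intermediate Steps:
a = -27 (a = -6*4 - 3 = -24 - 3 = -27)
t(18)*a - 13 = 18*(-27) - 13 = -486 - 13 = -499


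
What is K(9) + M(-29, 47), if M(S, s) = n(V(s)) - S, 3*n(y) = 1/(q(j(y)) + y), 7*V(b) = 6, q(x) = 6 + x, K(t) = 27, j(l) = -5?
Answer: 2191/39 ≈ 56.180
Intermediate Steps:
V(b) = 6/7 (V(b) = (⅐)*6 = 6/7)
n(y) = 1/(3*(1 + y)) (n(y) = 1/(3*((6 - 5) + y)) = 1/(3*(1 + y)))
M(S, s) = 7/39 - S (M(S, s) = 1/(3*(1 + 6/7)) - S = 1/(3*(13/7)) - S = (⅓)*(7/13) - S = 7/39 - S)
K(9) + M(-29, 47) = 27 + (7/39 - 1*(-29)) = 27 + (7/39 + 29) = 27 + 1138/39 = 2191/39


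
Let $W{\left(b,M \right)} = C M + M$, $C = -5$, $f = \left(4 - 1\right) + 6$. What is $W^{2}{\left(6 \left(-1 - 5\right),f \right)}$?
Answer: $1296$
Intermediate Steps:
$f = 9$ ($f = 3 + 6 = 9$)
$W{\left(b,M \right)} = - 4 M$ ($W{\left(b,M \right)} = - 5 M + M = - 4 M$)
$W^{2}{\left(6 \left(-1 - 5\right),f \right)} = \left(\left(-4\right) 9\right)^{2} = \left(-36\right)^{2} = 1296$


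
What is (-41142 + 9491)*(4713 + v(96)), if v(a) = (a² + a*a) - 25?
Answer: -731771120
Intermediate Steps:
v(a) = -25 + 2*a² (v(a) = (a² + a²) - 25 = 2*a² - 25 = -25 + 2*a²)
(-41142 + 9491)*(4713 + v(96)) = (-41142 + 9491)*(4713 + (-25 + 2*96²)) = -31651*(4713 + (-25 + 2*9216)) = -31651*(4713 + (-25 + 18432)) = -31651*(4713 + 18407) = -31651*23120 = -731771120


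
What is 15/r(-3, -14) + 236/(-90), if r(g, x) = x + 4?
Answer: -371/90 ≈ -4.1222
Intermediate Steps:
r(g, x) = 4 + x
15/r(-3, -14) + 236/(-90) = 15/(4 - 14) + 236/(-90) = 15/(-10) + 236*(-1/90) = 15*(-⅒) - 118/45 = -3/2 - 118/45 = -371/90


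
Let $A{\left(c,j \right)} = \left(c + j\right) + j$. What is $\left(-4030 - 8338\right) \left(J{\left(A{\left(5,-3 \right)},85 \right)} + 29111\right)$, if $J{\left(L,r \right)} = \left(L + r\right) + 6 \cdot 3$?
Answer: $-361306384$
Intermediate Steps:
$A{\left(c,j \right)} = c + 2 j$
$J{\left(L,r \right)} = 18 + L + r$ ($J{\left(L,r \right)} = \left(L + r\right) + 18 = 18 + L + r$)
$\left(-4030 - 8338\right) \left(J{\left(A{\left(5,-3 \right)},85 \right)} + 29111\right) = \left(-4030 - 8338\right) \left(\left(18 + \left(5 + 2 \left(-3\right)\right) + 85\right) + 29111\right) = - 12368 \left(\left(18 + \left(5 - 6\right) + 85\right) + 29111\right) = - 12368 \left(\left(18 - 1 + 85\right) + 29111\right) = - 12368 \left(102 + 29111\right) = \left(-12368\right) 29213 = -361306384$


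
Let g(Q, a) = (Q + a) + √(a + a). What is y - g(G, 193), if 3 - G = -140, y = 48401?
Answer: 48065 - √386 ≈ 48045.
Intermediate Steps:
G = 143 (G = 3 - 1*(-140) = 3 + 140 = 143)
g(Q, a) = Q + a + √2*√a (g(Q, a) = (Q + a) + √(2*a) = (Q + a) + √2*√a = Q + a + √2*√a)
y - g(G, 193) = 48401 - (143 + 193 + √2*√193) = 48401 - (143 + 193 + √386) = 48401 - (336 + √386) = 48401 + (-336 - √386) = 48065 - √386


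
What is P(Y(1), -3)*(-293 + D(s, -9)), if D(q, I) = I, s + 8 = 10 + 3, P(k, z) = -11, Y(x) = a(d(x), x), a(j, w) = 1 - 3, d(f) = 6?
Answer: 3322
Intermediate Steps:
a(j, w) = -2
Y(x) = -2
s = 5 (s = -8 + (10 + 3) = -8 + 13 = 5)
P(Y(1), -3)*(-293 + D(s, -9)) = -11*(-293 - 9) = -11*(-302) = 3322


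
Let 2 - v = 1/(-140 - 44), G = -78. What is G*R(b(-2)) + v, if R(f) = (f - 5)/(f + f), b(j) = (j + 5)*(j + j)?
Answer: -9797/184 ≈ -53.245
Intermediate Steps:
b(j) = 2*j*(5 + j) (b(j) = (5 + j)*(2*j) = 2*j*(5 + j))
R(f) = (-5 + f)/(2*f) (R(f) = (-5 + f)/((2*f)) = (-5 + f)*(1/(2*f)) = (-5 + f)/(2*f))
v = 369/184 (v = 2 - 1/(-140 - 44) = 2 - 1/(-184) = 2 - 1*(-1/184) = 2 + 1/184 = 369/184 ≈ 2.0054)
G*R(b(-2)) + v = -39*(-5 + 2*(-2)*(5 - 2))/(2*(-2)*(5 - 2)) + 369/184 = -39*(-5 + 2*(-2)*3)/(2*(-2)*3) + 369/184 = -39*(-5 - 12)/(-12) + 369/184 = -39*(-1)*(-17)/12 + 369/184 = -78*17/24 + 369/184 = -221/4 + 369/184 = -9797/184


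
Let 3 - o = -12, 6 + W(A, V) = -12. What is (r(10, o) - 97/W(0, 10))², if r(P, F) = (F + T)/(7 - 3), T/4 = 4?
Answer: 223729/1296 ≈ 172.63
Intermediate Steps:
T = 16 (T = 4*4 = 16)
W(A, V) = -18 (W(A, V) = -6 - 12 = -18)
o = 15 (o = 3 - 1*(-12) = 3 + 12 = 15)
r(P, F) = 4 + F/4 (r(P, F) = (F + 16)/(7 - 3) = (16 + F)/4 = (16 + F)*(¼) = 4 + F/4)
(r(10, o) - 97/W(0, 10))² = ((4 + (¼)*15) - 97/(-18))² = ((4 + 15/4) - 97*(-1/18))² = (31/4 + 97/18)² = (473/36)² = 223729/1296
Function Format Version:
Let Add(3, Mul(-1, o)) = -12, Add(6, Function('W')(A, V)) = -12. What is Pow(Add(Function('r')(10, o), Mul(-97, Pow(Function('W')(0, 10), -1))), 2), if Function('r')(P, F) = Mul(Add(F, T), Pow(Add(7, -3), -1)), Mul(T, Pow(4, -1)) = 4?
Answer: Rational(223729, 1296) ≈ 172.63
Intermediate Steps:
T = 16 (T = Mul(4, 4) = 16)
Function('W')(A, V) = -18 (Function('W')(A, V) = Add(-6, -12) = -18)
o = 15 (o = Add(3, Mul(-1, -12)) = Add(3, 12) = 15)
Function('r')(P, F) = Add(4, Mul(Rational(1, 4), F)) (Function('r')(P, F) = Mul(Add(F, 16), Pow(Add(7, -3), -1)) = Mul(Add(16, F), Pow(4, -1)) = Mul(Add(16, F), Rational(1, 4)) = Add(4, Mul(Rational(1, 4), F)))
Pow(Add(Function('r')(10, o), Mul(-97, Pow(Function('W')(0, 10), -1))), 2) = Pow(Add(Add(4, Mul(Rational(1, 4), 15)), Mul(-97, Pow(-18, -1))), 2) = Pow(Add(Add(4, Rational(15, 4)), Mul(-97, Rational(-1, 18))), 2) = Pow(Add(Rational(31, 4), Rational(97, 18)), 2) = Pow(Rational(473, 36), 2) = Rational(223729, 1296)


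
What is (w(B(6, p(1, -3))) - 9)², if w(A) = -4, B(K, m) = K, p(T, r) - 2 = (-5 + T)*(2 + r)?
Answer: 169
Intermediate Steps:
p(T, r) = 2 + (-5 + T)*(2 + r)
(w(B(6, p(1, -3))) - 9)² = (-4 - 9)² = (-13)² = 169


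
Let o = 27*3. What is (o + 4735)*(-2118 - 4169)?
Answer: -30278192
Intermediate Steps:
o = 81
(o + 4735)*(-2118 - 4169) = (81 + 4735)*(-2118 - 4169) = 4816*(-6287) = -30278192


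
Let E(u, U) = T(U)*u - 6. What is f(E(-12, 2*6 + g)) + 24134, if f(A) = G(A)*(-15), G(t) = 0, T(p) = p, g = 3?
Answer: 24134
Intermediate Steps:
E(u, U) = -6 + U*u (E(u, U) = U*u - 6 = -6 + U*u)
f(A) = 0 (f(A) = 0*(-15) = 0)
f(E(-12, 2*6 + g)) + 24134 = 0 + 24134 = 24134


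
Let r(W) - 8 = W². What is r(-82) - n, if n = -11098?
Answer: 17830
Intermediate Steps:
r(W) = 8 + W²
r(-82) - n = (8 + (-82)²) - 1*(-11098) = (8 + 6724) + 11098 = 6732 + 11098 = 17830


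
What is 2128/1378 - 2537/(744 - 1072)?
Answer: 2096985/225992 ≈ 9.2790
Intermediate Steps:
2128/1378 - 2537/(744 - 1072) = 2128*(1/1378) - 2537/(-328) = 1064/689 - 2537*(-1/328) = 1064/689 + 2537/328 = 2096985/225992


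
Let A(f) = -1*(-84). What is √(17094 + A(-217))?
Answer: √17178 ≈ 131.06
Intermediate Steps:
A(f) = 84
√(17094 + A(-217)) = √(17094 + 84) = √17178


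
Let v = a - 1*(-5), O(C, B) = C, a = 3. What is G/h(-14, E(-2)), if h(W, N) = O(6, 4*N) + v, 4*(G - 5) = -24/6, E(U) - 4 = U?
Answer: 2/7 ≈ 0.28571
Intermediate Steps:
E(U) = 4 + U
v = 8 (v = 3 - 1*(-5) = 3 + 5 = 8)
G = 4 (G = 5 + (-24/6)/4 = 5 + (-6*⅔)/4 = 5 + (¼)*(-4) = 5 - 1 = 4)
h(W, N) = 14 (h(W, N) = 6 + 8 = 14)
G/h(-14, E(-2)) = 4/14 = 4*(1/14) = 2/7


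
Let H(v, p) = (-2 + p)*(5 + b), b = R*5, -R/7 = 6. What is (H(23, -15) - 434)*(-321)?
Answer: -979371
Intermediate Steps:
R = -42 (R = -7*6 = -42)
b = -210 (b = -42*5 = -210)
H(v, p) = 410 - 205*p (H(v, p) = (-2 + p)*(5 - 210) = (-2 + p)*(-205) = 410 - 205*p)
(H(23, -15) - 434)*(-321) = ((410 - 205*(-15)) - 434)*(-321) = ((410 + 3075) - 434)*(-321) = (3485 - 434)*(-321) = 3051*(-321) = -979371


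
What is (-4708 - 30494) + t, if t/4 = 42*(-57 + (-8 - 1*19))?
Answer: -49314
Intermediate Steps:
t = -14112 (t = 4*(42*(-57 + (-8 - 1*19))) = 4*(42*(-57 + (-8 - 19))) = 4*(42*(-57 - 27)) = 4*(42*(-84)) = 4*(-3528) = -14112)
(-4708 - 30494) + t = (-4708 - 30494) - 14112 = -35202 - 14112 = -49314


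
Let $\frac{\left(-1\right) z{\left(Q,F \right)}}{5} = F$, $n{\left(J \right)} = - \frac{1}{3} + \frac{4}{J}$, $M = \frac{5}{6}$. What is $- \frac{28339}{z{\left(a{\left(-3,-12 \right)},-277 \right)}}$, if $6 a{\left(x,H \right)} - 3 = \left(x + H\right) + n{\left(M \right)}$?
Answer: $- \frac{28339}{1385} \approx -20.461$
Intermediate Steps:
$M = \frac{5}{6}$ ($M = 5 \cdot \frac{1}{6} = \frac{5}{6} \approx 0.83333$)
$n{\left(J \right)} = - \frac{1}{3} + \frac{4}{J}$ ($n{\left(J \right)} = \left(-1\right) \frac{1}{3} + \frac{4}{J} = - \frac{1}{3} + \frac{4}{J}$)
$a{\left(x,H \right)} = \frac{56}{45} + \frac{H}{6} + \frac{x}{6}$ ($a{\left(x,H \right)} = \frac{1}{2} + \frac{\left(x + H\right) + \frac{12 - \frac{5}{6}}{3 \cdot \frac{5}{6}}}{6} = \frac{1}{2} + \frac{\left(H + x\right) + \frac{1}{3} \cdot \frac{6}{5} \left(12 - \frac{5}{6}\right)}{6} = \frac{1}{2} + \frac{\left(H + x\right) + \frac{1}{3} \cdot \frac{6}{5} \cdot \frac{67}{6}}{6} = \frac{1}{2} + \frac{\left(H + x\right) + \frac{67}{15}}{6} = \frac{1}{2} + \frac{\frac{67}{15} + H + x}{6} = \frac{1}{2} + \left(\frac{67}{90} + \frac{H}{6} + \frac{x}{6}\right) = \frac{56}{45} + \frac{H}{6} + \frac{x}{6}$)
$z{\left(Q,F \right)} = - 5 F$
$- \frac{28339}{z{\left(a{\left(-3,-12 \right)},-277 \right)}} = - \frac{28339}{\left(-5\right) \left(-277\right)} = - \frac{28339}{1385}$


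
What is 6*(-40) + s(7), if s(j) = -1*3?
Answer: -243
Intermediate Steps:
s(j) = -3
6*(-40) + s(7) = 6*(-40) - 3 = -240 - 3 = -243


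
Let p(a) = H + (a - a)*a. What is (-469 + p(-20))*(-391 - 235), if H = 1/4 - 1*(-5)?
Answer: 580615/2 ≈ 2.9031e+5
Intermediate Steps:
H = 21/4 (H = ¼ + 5 = 21/4 ≈ 5.2500)
p(a) = 21/4 (p(a) = 21/4 + (a - a)*a = 21/4 + 0*a = 21/4 + 0 = 21/4)
(-469 + p(-20))*(-391 - 235) = (-469 + 21/4)*(-391 - 235) = -1855/4*(-626) = 580615/2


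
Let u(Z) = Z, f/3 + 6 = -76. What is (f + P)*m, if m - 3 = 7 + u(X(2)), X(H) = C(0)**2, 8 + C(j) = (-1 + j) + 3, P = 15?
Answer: -10626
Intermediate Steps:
C(j) = -6 + j (C(j) = -8 + ((-1 + j) + 3) = -8 + (2 + j) = -6 + j)
f = -246 (f = -18 + 3*(-76) = -18 - 228 = -246)
X(H) = 36 (X(H) = (-6 + 0)**2 = (-6)**2 = 36)
m = 46 (m = 3 + (7 + 36) = 3 + 43 = 46)
(f + P)*m = (-246 + 15)*46 = -231*46 = -10626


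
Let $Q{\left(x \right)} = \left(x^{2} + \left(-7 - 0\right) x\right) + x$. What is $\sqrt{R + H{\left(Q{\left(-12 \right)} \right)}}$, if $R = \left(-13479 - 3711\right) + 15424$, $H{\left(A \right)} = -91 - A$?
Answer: $i \sqrt{2073} \approx 45.53 i$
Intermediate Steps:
$Q{\left(x \right)} = x^{2} - 6 x$ ($Q{\left(x \right)} = \left(x^{2} + \left(-7 + 0\right) x\right) + x = \left(x^{2} - 7 x\right) + x = x^{2} - 6 x$)
$R = -1766$ ($R = -17190 + 15424 = -1766$)
$\sqrt{R + H{\left(Q{\left(-12 \right)} \right)}} = \sqrt{-1766 - \left(91 - 12 \left(-6 - 12\right)\right)} = \sqrt{-1766 - \left(91 - -216\right)} = \sqrt{-1766 - 307} = \sqrt{-2073} = i \sqrt{2073}$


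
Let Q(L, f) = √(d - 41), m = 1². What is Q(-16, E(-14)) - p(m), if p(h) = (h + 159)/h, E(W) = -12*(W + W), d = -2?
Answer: -160 + I*√43 ≈ -160.0 + 6.5574*I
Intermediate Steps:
E(W) = -24*W
m = 1
Q(L, f) = I*√43 (Q(L, f) = √(-2 - 41) = √(-43) = I*√43)
p(h) = (159 + h)/h
Q(-16, E(-14)) - p(m) = I*√43 - (159 + 1)/1 = I*√43 - 160 = -160 + I*√43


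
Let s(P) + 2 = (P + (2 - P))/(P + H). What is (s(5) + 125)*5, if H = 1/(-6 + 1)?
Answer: 7405/12 ≈ 617.08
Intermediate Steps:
H = -1/5 (H = 1/(-5) = -1/5 ≈ -0.20000)
s(P) = -2 + 2/(-1/5 + P) (s(P) = -2 + (P + (2 - P))/(P - 1/5) = -2 + 2/(-1/5 + P))
(s(5) + 125)*5 = (2*(6 - 5*5)/(-1 + 5*5) + 125)*5 = (2*(6 - 25)/(-1 + 25) + 125)*5 = (2*(-19)/24 + 125)*5 = (2*(1/24)*(-19) + 125)*5 = (-19/12 + 125)*5 = (1481/12)*5 = 7405/12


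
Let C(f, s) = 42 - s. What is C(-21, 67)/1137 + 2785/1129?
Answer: 3138320/1283673 ≈ 2.4448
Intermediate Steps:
C(-21, 67)/1137 + 2785/1129 = (42 - 1*67)/1137 + 2785/1129 = (42 - 67)*(1/1137) + 2785*(1/1129) = -25*1/1137 + 2785/1129 = -25/1137 + 2785/1129 = 3138320/1283673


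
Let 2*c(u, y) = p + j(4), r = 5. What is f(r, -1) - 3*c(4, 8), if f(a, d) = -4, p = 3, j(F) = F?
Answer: -29/2 ≈ -14.500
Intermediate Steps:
c(u, y) = 7/2 (c(u, y) = (3 + 4)/2 = (½)*7 = 7/2)
f(r, -1) - 3*c(4, 8) = -4 - 3*7/2 = -4 - 21/2 = -29/2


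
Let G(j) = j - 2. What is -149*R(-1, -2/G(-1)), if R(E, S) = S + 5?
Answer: -2533/3 ≈ -844.33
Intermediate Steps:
G(j) = -2 + j
R(E, S) = 5 + S
-149*R(-1, -2/G(-1)) = -149*(5 - 2/(-2 - 1)) = -149*(5 - 2/(-3)) = -149*(5 - 2*(-⅓)) = -149*(5 + ⅔) = -149*17/3 = -2533/3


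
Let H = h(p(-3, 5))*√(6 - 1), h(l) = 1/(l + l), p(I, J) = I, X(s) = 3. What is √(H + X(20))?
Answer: √(108 - 6*√5)/6 ≈ 1.6209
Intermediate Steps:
h(l) = 1/(2*l)
H = -√5/6 (H = ((½)/(-3))*√(6 - 1) = ((½)*(-⅓))*√5 = -√5/6 ≈ -0.37268)
√(H + X(20)) = √(-√5/6 + 3) = √(3 - √5/6)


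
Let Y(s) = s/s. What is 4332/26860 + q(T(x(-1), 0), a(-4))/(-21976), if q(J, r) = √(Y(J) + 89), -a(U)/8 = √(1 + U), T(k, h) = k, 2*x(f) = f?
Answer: 1083/6715 - 3*√10/21976 ≈ 0.16085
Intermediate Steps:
Y(s) = 1
x(f) = f/2
a(U) = -8*√(1 + U)
q(J, r) = 3*√10 (q(J, r) = √(1 + 89) = √90 = 3*√10)
4332/26860 + q(T(x(-1), 0), a(-4))/(-21976) = 4332/26860 + (3*√10)/(-21976) = 4332*(1/26860) + (3*√10)*(-1/21976) = 1083/6715 - 3*√10/21976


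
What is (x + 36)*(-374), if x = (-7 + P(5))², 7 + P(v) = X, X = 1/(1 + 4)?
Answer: -2117214/25 ≈ -84689.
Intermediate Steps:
X = ⅕ (X = 1/5 = ⅕ ≈ 0.20000)
P(v) = -34/5 (P(v) = -7 + ⅕ = -34/5)
x = 4761/25 (x = (-7 - 34/5)² = (-69/5)² = 4761/25 ≈ 190.44)
(x + 36)*(-374) = (4761/25 + 36)*(-374) = (5661/25)*(-374) = -2117214/25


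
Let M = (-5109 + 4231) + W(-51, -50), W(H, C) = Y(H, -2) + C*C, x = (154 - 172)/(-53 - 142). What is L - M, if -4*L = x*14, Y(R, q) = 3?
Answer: -105646/65 ≈ -1625.3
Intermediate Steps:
x = 6/65 (x = -18/(-195) = -18*(-1/195) = 6/65 ≈ 0.092308)
W(H, C) = 3 + C**2 (W(H, C) = 3 + C*C = 3 + C**2)
M = 1625 (M = (-5109 + 4231) + (3 + (-50)**2) = -878 + (3 + 2500) = -878 + 2503 = 1625)
L = -21/65 (L = -3*14/130 = -1/4*84/65 = -21/65 ≈ -0.32308)
L - M = -21/65 - 1*1625 = -21/65 - 1625 = -105646/65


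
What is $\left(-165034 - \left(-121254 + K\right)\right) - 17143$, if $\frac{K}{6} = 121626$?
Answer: $-790679$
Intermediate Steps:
$K = 729756$ ($K = 6 \cdot 121626 = 729756$)
$\left(-165034 - \left(-121254 + K\right)\right) - 17143 = \left(-165034 + \left(121254 - 729756\right)\right) - 17143 = \left(-165034 - 608502\right) - 17143 = -773536 - 17143 = -790679$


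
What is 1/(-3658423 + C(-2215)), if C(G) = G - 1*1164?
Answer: -1/3661802 ≈ -2.7309e-7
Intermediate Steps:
C(G) = -1164 + G (C(G) = G - 1164 = -1164 + G)
1/(-3658423 + C(-2215)) = 1/(-3658423 + (-1164 - 2215)) = 1/(-3658423 - 3379) = 1/(-3661802) = -1/3661802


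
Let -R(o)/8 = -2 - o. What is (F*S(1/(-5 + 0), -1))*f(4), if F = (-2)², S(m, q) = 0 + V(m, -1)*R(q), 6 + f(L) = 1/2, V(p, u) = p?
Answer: 176/5 ≈ 35.200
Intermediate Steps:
R(o) = 16 + 8*o (R(o) = -8*(-2 - o) = 16 + 8*o)
f(L) = -11/2 (f(L) = -6 + 1/2 = -6 + 1*(½) = -6 + ½ = -11/2)
S(m, q) = m*(16 + 8*q) (S(m, q) = 0 + m*(16 + 8*q) = m*(16 + 8*q))
F = 4
(F*S(1/(-5 + 0), -1))*f(4) = (4*(8*(2 - 1)/(-5 + 0)))*(-11/2) = (4*(8*1/(-5)))*(-11/2) = (4*(8*(-⅕)*1))*(-11/2) = (4*(-8/5))*(-11/2) = -32/5*(-11/2) = 176/5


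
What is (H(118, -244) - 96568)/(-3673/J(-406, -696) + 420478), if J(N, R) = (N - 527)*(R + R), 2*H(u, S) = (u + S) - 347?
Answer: -125723489112/546089912135 ≈ -0.23022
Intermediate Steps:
H(u, S) = -347/2 + S/2 + u/2 (H(u, S) = ((u + S) - 347)/2 = ((S + u) - 347)/2 = (-347 + S + u)/2 = -347/2 + S/2 + u/2)
J(N, R) = 2*R*(-527 + N) (J(N, R) = (-527 + N)*(2*R) = 2*R*(-527 + N))
(H(118, -244) - 96568)/(-3673/J(-406, -696) + 420478) = ((-347/2 + (½)*(-244) + (½)*118) - 96568)/(-3673*(-1/(1392*(-527 - 406))) + 420478) = ((-347/2 - 122 + 59) - 96568)/(-3673/(2*(-696)*(-933)) + 420478) = (-473/2 - 96568)/(-3673/1298736 + 420478) = -193609/(2*(-3673*1/1298736 + 420478)) = -193609/(2*(-3673/1298736 + 420478)) = -193609/(2*546089912135/1298736) = -193609/2*1298736/546089912135 = -125723489112/546089912135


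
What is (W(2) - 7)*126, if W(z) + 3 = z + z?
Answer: -756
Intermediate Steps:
W(z) = -3 + 2*z (W(z) = -3 + (z + z) = -3 + 2*z)
(W(2) - 7)*126 = ((-3 + 2*2) - 7)*126 = ((-3 + 4) - 7)*126 = (1 - 7)*126 = -6*126 = -756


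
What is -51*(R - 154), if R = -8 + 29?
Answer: 6783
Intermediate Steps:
R = 21
-51*(R - 154) = -51*(21 - 154) = -51*(-133) = 6783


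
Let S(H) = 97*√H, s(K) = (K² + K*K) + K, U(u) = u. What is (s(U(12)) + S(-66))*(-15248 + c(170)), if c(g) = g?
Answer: -4523400 - 1462566*I*√66 ≈ -4.5234e+6 - 1.1882e+7*I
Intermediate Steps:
s(K) = K + 2*K² (s(K) = (K² + K²) + K = 2*K² + K = K + 2*K²)
(s(U(12)) + S(-66))*(-15248 + c(170)) = (12*(1 + 2*12) + 97*√(-66))*(-15248 + 170) = (12*(1 + 24) + 97*(I*√66))*(-15078) = (12*25 + 97*I*√66)*(-15078) = (300 + 97*I*√66)*(-15078) = -4523400 - 1462566*I*√66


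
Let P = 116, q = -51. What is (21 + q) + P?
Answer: 86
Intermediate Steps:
(21 + q) + P = (21 - 51) + 116 = -30 + 116 = 86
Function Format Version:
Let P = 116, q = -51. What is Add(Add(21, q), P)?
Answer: 86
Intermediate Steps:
Add(Add(21, q), P) = Add(Add(21, -51), 116) = Add(-30, 116) = 86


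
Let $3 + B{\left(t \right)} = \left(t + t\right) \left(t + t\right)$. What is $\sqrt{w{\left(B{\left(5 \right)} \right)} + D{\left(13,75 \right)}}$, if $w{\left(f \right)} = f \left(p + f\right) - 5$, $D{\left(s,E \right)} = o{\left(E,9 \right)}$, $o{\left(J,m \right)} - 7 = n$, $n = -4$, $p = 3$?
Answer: $\sqrt{9698} \approx 98.478$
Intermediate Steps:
$o{\left(J,m \right)} = 3$ ($o{\left(J,m \right)} = 7 - 4 = 3$)
$B{\left(t \right)} = -3 + 4 t^{2}$ ($B{\left(t \right)} = -3 + \left(t + t\right) \left(t + t\right) = -3 + 2 t 2 t = -3 + 4 t^{2}$)
$D{\left(s,E \right)} = 3$
$w{\left(f \right)} = -5 + f \left(3 + f\right)$ ($w{\left(f \right)} = f \left(3 + f\right) - 5 = -5 + f \left(3 + f\right)$)
$\sqrt{w{\left(B{\left(5 \right)} \right)} + D{\left(13,75 \right)}} = \sqrt{\left(-5 + \left(-3 + 4 \cdot 5^{2}\right)^{2} + 3 \left(-3 + 4 \cdot 5^{2}\right)\right) + 3} = \sqrt{\left(-5 + \left(-3 + 4 \cdot 25\right)^{2} + 3 \left(-3 + 4 \cdot 25\right)\right) + 3} = \sqrt{\left(-5 + \left(-3 + 100\right)^{2} + 3 \left(-3 + 100\right)\right) + 3} = \sqrt{\left(-5 + 97^{2} + 3 \cdot 97\right) + 3} = \sqrt{\left(-5 + 9409 + 291\right) + 3} = \sqrt{9695 + 3} = \sqrt{9698}$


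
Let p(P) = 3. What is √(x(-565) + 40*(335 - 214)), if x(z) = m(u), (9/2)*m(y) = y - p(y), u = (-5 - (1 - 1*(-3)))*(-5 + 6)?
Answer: 4*√2721/3 ≈ 69.551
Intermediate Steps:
u = -9 (u = (-5 - (1 + 3))*1 = (-5 - 1*4)*1 = (-5 - 4)*1 = -9*1 = -9)
m(y) = -⅔ + 2*y/9 (m(y) = 2*(y - 1*3)/9 = 2*(y - 3)/9 = 2*(-3 + y)/9 = -⅔ + 2*y/9)
x(z) = -8/3 (x(z) = -⅔ + (2/9)*(-9) = -⅔ - 2 = -8/3)
√(x(-565) + 40*(335 - 214)) = √(-8/3 + 40*(335 - 214)) = √(-8/3 + 40*121) = √(-8/3 + 4840) = √(14512/3) = 4*√2721/3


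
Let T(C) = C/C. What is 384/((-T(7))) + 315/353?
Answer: -135237/353 ≈ -383.11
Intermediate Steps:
T(C) = 1
384/((-T(7))) + 315/353 = 384/((-1*1)) + 315/353 = 384/(-1) + 315*(1/353) = 384*(-1) + 315/353 = -384 + 315/353 = -135237/353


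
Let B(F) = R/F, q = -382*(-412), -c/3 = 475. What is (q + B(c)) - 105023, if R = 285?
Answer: 261804/5 ≈ 52361.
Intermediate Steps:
c = -1425 (c = -3*475 = -1425)
q = 157384
B(F) = 285/F
(q + B(c)) - 105023 = (157384 + 285/(-1425)) - 105023 = (157384 + 285*(-1/1425)) - 105023 = (157384 - 1/5) - 105023 = 786919/5 - 105023 = 261804/5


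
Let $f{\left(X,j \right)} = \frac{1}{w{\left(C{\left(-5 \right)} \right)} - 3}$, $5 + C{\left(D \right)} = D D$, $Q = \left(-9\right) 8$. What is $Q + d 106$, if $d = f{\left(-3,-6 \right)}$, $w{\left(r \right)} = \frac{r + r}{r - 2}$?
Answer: $- \frac{1458}{7} \approx -208.29$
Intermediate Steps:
$Q = -72$
$C{\left(D \right)} = -5 + D^{2}$ ($C{\left(D \right)} = -5 + D D = -5 + D^{2}$)
$w{\left(r \right)} = \frac{2 r}{-2 + r}$
$f{\left(X,j \right)} = - \frac{9}{7}$ ($f{\left(X,j \right)} = \frac{1}{\frac{2 \left(-5 + \left(-5\right)^{2}\right)}{-2 - \left(5 - \left(-5\right)^{2}\right)} - 3} = \frac{1}{\frac{2 \left(-5 + 25\right)}{-2 + \left(-5 + 25\right)} - 3} = \frac{1}{2 \cdot 20 \frac{1}{-2 + 20} - 3} = \frac{1}{2 \cdot 20 \cdot \frac{1}{18} - 3} = \frac{1}{\frac{20}{9} - 3} = \frac{1}{- \frac{7}{9}} = - \frac{9}{7}$)
$d = - \frac{9}{7} \approx -1.2857$
$Q + d 106 = -72 - \frac{954}{7} = - \frac{1458}{7}$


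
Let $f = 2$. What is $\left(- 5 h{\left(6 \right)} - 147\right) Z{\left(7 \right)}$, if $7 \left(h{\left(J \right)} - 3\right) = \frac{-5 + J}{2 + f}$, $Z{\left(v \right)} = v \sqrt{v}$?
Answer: $- \frac{4541 \sqrt{7}}{4} \approx -3003.6$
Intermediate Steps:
$Z{\left(v \right)} = v^{\frac{3}{2}}$
$h{\left(J \right)} = \frac{79}{28} + \frac{J}{28}$ ($h{\left(J \right)} = 3 + \frac{\left(-5 + J\right) \frac{1}{2 + 2}}{7} = 3 + \frac{\left(-5 + J\right) \frac{1}{4}}{7} = 3 + \frac{- \frac{5}{4} + \frac{J}{4}}{7} = 3 + \left(- \frac{5}{28} + \frac{J}{28}\right) = \frac{79}{28} + \frac{J}{28}$)
$\left(- 5 h{\left(6 \right)} - 147\right) Z{\left(7 \right)} = \left(- 5 \left(\frac{79}{28} + \frac{1}{28} \cdot 6\right) - 147\right) 7^{\frac{3}{2}} = \left(- 5 \left(\frac{79}{28} + \frac{3}{14}\right) - 147\right) 7 \sqrt{7} = \left(\left(-5\right) \frac{85}{28} - 147\right) 7 \sqrt{7} = \left(- \frac{425}{28} - 147\right) 7 \sqrt{7} = - \frac{4541 \cdot 7 \sqrt{7}}{28} = - \frac{4541 \sqrt{7}}{4}$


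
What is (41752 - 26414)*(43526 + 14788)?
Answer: 894420132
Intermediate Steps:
(41752 - 26414)*(43526 + 14788) = 15338*58314 = 894420132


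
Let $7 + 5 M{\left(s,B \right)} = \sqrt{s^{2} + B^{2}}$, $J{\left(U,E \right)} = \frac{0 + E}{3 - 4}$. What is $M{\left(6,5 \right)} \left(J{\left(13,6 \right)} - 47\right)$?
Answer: $\frac{371}{5} - \frac{53 \sqrt{61}}{5} \approx -8.5887$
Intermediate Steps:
$J{\left(U,E \right)} = - E$ ($J{\left(U,E \right)} = \frac{E}{-1} = E \left(-1\right) = - E$)
$M{\left(s,B \right)} = - \frac{7}{5} + \frac{\sqrt{B^{2} + s^{2}}}{5}$ ($M{\left(s,B \right)} = - \frac{7}{5} + \frac{\sqrt{s^{2} + B^{2}}}{5} = - \frac{7}{5} + \frac{\sqrt{B^{2} + s^{2}}}{5}$)
$M{\left(6,5 \right)} \left(J{\left(13,6 \right)} - 47\right) = \left(- \frac{7}{5} + \frac{\sqrt{5^{2} + 6^{2}}}{5}\right) \left(\left(-1\right) 6 - 47\right) = \left(- \frac{7}{5} + \frac{\sqrt{25 + 36}}{5}\right) \left(-6 - 47\right) = \left(- \frac{7}{5} + \frac{\sqrt{61}}{5}\right) \left(-53\right) = \frac{371}{5} - \frac{53 \sqrt{61}}{5}$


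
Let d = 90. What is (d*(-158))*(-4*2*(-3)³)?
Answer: -3071520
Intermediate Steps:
(d*(-158))*(-4*2*(-3)³) = (90*(-158))*(-4*2*(-3)³) = -(-113760)*(-27) = -14220*216 = -3071520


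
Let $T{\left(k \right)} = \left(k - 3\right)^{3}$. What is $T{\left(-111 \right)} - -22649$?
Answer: $-1458895$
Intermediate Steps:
$T{\left(k \right)} = \left(-3 + k\right)^{3}$
$T{\left(-111 \right)} - -22649 = \left(-3 - 111\right)^{3} - -22649 = \left(-114\right)^{3} + 22649 = -1481544 + 22649 = -1458895$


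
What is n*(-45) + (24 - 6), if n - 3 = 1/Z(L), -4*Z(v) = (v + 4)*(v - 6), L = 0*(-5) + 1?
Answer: -621/5 ≈ -124.20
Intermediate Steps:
L = 1 (L = 0 + 1 = 1)
Z(v) = -(-6 + v)*(4 + v)/4 (Z(v) = -(v + 4)*(v - 6)/4 = -(4 + v)*(-6 + v)/4 = -(-6 + v)*(4 + v)/4)
n = 79/25 (n = 3 + 1/(6 + (½)*1 - ¼*1²) = 3 + 1/(6 + ½ - ¼*1) = 3 + 1/(6 + ½ - ¼) = 3 + 1/(25/4) = 3 + 4/25 = 79/25 ≈ 3.1600)
n*(-45) + (24 - 6) = (79/25)*(-45) + (24 - 6) = -711/5 + 18 = -621/5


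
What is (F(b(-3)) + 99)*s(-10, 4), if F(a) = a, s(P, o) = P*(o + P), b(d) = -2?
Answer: 5820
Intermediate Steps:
s(P, o) = P*(P + o)
(F(b(-3)) + 99)*s(-10, 4) = (-2 + 99)*(-10*(-10 + 4)) = 97*(-10*(-6)) = 97*60 = 5820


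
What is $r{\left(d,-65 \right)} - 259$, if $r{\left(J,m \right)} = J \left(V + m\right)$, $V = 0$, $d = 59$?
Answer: $-4094$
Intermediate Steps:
$r{\left(J,m \right)} = J m$ ($r{\left(J,m \right)} = J \left(0 + m\right) = J m$)
$r{\left(d,-65 \right)} - 259 = 59 \left(-65\right) - 259 = -3835 - 259 = -4094$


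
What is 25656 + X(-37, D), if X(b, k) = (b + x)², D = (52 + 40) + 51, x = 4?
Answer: 26745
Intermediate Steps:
D = 143 (D = 92 + 51 = 143)
X(b, k) = (4 + b)² (X(b, k) = (b + 4)² = (4 + b)²)
25656 + X(-37, D) = 25656 + (4 - 37)² = 25656 + (-33)² = 25656 + 1089 = 26745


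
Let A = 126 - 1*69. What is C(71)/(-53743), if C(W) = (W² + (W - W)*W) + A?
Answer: -5098/53743 ≈ -0.094859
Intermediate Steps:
A = 57 (A = 126 - 69 = 57)
C(W) = 57 + W² (C(W) = (W² + (W - W)*W) + 57 = (W² + 0*W) + 57 = (W² + 0) + 57 = W² + 57 = 57 + W²)
C(71)/(-53743) = (57 + 71²)/(-53743) = (57 + 5041)*(-1/53743) = 5098*(-1/53743) = -5098/53743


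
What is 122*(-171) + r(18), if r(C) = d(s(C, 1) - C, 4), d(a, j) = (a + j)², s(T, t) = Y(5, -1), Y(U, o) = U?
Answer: -20781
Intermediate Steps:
s(T, t) = 5
r(C) = (9 - C)² (r(C) = ((5 - C) + 4)² = (9 - C)²)
122*(-171) + r(18) = 122*(-171) + (-9 + 18)² = -20862 + 9² = -20862 + 81 = -20781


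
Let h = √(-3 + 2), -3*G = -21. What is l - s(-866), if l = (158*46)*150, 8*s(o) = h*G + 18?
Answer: 4360791/4 - 7*I/8 ≈ 1.0902e+6 - 0.875*I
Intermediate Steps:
G = 7 (G = -⅓*(-21) = 7)
h = I (h = √(-1) = I ≈ 1.0*I)
s(o) = 9/4 + 7*I/8 (s(o) = (I*7 + 18)/8 = (7*I + 18)/8 = (18 + 7*I)/8 = 9/4 + 7*I/8)
l = 1090200 (l = 7268*150 = 1090200)
l - s(-866) = 1090200 - (9/4 + 7*I/8) = 1090200 + (-9/4 - 7*I/8) = 4360791/4 - 7*I/8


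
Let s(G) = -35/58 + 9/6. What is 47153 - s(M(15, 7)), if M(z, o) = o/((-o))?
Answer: 1367411/29 ≈ 47152.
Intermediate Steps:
M(z, o) = -1 (M(z, o) = o*(-1/o) = -1)
s(G) = 26/29 (s(G) = -35*1/58 + 9*(1/6) = -35/58 + 3/2 = 26/29)
47153 - s(M(15, 7)) = 47153 - 1*26/29 = 47153 - 26/29 = 1367411/29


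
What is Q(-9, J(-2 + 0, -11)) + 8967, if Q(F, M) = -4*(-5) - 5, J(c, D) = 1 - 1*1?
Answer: 8982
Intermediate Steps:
J(c, D) = 0 (J(c, D) = 1 - 1 = 0)
Q(F, M) = 15 (Q(F, M) = 20 - 5 = 15)
Q(-9, J(-2 + 0, -11)) + 8967 = 15 + 8967 = 8982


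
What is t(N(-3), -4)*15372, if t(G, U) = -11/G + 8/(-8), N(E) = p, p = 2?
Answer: -99918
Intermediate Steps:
N(E) = 2
t(G, U) = -1 - 11/G (t(G, U) = -11/G + 8*(-1/8) = -11/G - 1 = -1 - 11/G)
t(N(-3), -4)*15372 = ((-11 - 1*2)/2)*15372 = ((-11 - 2)/2)*15372 = ((1/2)*(-13))*15372 = -13/2*15372 = -99918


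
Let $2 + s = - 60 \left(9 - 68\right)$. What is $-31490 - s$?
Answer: $-35028$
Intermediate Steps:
$s = 3538$ ($s = -2 - 60 \left(9 - 68\right) = -2 - -3540 = -2 + 3540 = 3538$)
$-31490 - s = -31490 - 3538 = -35028$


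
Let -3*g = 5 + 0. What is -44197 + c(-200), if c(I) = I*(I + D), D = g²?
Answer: -42773/9 ≈ -4752.6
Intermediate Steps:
g = -5/3 (g = -(5 + 0)/3 = -⅓*5 = -5/3 ≈ -1.6667)
D = 25/9 (D = (-5/3)² = 25/9 ≈ 2.7778)
c(I) = I*(25/9 + I) (c(I) = I*(I + 25/9) = I*(25/9 + I))
-44197 + c(-200) = -44197 + (⅑)*(-200)*(25 + 9*(-200)) = -44197 + (⅑)*(-200)*(25 - 1800) = -44197 + (⅑)*(-200)*(-1775) = -44197 + 355000/9 = -42773/9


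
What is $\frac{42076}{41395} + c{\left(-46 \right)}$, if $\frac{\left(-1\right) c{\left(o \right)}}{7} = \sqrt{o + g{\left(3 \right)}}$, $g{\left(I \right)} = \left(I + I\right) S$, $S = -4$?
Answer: $\frac{42076}{41395} - 7 i \sqrt{70} \approx 1.0165 - 58.566 i$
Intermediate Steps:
$g{\left(I \right)} = - 8 I$ ($g{\left(I \right)} = \left(I + I\right) \left(-4\right) = 2 I \left(-4\right) = - 8 I$)
$c{\left(o \right)} = - 7 \sqrt{-24 + o}$ ($c{\left(o \right)} = - 7 \sqrt{o - 24} = - 7 \sqrt{-24 + o}$)
$\frac{42076}{41395} + c{\left(-46 \right)} = \frac{42076}{41395} - 7 \sqrt{-24 - 46} = 42076 \cdot \frac{1}{41395} - 7 \sqrt{-70} = \frac{42076}{41395} - 7 i \sqrt{70}$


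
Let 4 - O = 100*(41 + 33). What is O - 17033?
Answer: -24429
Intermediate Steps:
O = -7396 (O = 4 - 100*(41 + 33) = 4 - 100*74 = 4 - 1*7400 = 4 - 7400 = -7396)
O - 17033 = -7396 - 17033 = -24429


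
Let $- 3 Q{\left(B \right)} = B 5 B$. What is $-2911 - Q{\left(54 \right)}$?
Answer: $1949$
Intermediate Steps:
$Q{\left(B \right)} = - \frac{5 B^{2}}{3}$ ($Q{\left(B \right)} = - \frac{B 5 B}{3} = - \frac{5 B B}{3} = - \frac{5 B^{2}}{3}$)
$-2911 - Q{\left(54 \right)} = -2911 - - \frac{5 \cdot 54^{2}}{3} = -2911 - \left(- \frac{5}{3}\right) 2916 = -2911 - -4860 = -2911 + 4860 = 1949$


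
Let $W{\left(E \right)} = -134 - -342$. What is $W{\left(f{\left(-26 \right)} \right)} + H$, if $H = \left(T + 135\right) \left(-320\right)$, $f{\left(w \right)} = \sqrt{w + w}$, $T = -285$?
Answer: $48208$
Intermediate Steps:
$f{\left(w \right)} = \sqrt{2} \sqrt{w}$ ($f{\left(w \right)} = \sqrt{2 w} = \sqrt{2} \sqrt{w}$)
$W{\left(E \right)} = 208$ ($W{\left(E \right)} = -134 + 342 = 208$)
$H = 48000$ ($H = \left(-285 + 135\right) \left(-320\right) = \left(-150\right) \left(-320\right) = 48000$)
$W{\left(f{\left(-26 \right)} \right)} + H = 208 + 48000 = 48208$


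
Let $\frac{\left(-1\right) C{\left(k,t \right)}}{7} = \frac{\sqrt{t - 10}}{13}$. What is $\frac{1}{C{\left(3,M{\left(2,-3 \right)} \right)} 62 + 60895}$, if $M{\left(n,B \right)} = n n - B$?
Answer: $\frac{10291255}{626686538293} + \frac{5642 i \sqrt{3}}{626686538293} \approx 1.6422 \cdot 10^{-5} + 1.5593 \cdot 10^{-8} i$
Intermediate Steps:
$M{\left(n,B \right)} = n^{2} - B$
$C{\left(k,t \right)} = - \frac{7 \sqrt{-10 + t}}{13}$ ($C{\left(k,t \right)} = - 7 \frac{\sqrt{t - 10}}{13} = - 7 \sqrt{-10 + t} \frac{1}{13} = - 7 \frac{\sqrt{-10 + t}}{13} = - \frac{7 \sqrt{-10 + t}}{13}$)
$\frac{1}{C{\left(3,M{\left(2,-3 \right)} \right)} 62 + 60895} = \frac{1}{- \frac{7 \sqrt{-10 - \left(-3 - 2^{2}\right)}}{13} \cdot 62 + 60895} = \frac{1}{- \frac{7 \sqrt{-10 + \left(4 + 3\right)}}{13} \cdot 62 + 60895} = \frac{1}{- \frac{7 \sqrt{-10 + 7}}{13} \cdot 62 + 60895} = \frac{1}{- \frac{7 \sqrt{-3}}{13} \cdot 62 + 60895} = \frac{1}{- \frac{7 i \sqrt{3}}{13} \cdot 62 + 60895} = \frac{1}{- \frac{434 i \sqrt{3}}{13} + 60895} = \frac{1}{60895 - \frac{434 i \sqrt{3}}{13}}$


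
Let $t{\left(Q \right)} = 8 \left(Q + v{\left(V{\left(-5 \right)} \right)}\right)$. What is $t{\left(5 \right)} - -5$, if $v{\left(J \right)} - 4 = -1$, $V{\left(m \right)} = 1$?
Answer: $69$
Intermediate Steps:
$v{\left(J \right)} = 3$ ($v{\left(J \right)} = 4 - 1 = 3$)
$t{\left(Q \right)} = 24 + 8 Q$ ($t{\left(Q \right)} = 8 \left(Q + 3\right) = 8 \left(3 + Q\right) = 24 + 8 Q$)
$t{\left(5 \right)} - -5 = \left(24 + 8 \cdot 5\right) - -5 = \left(24 + 40\right) + 5 = 64 + 5 = 69$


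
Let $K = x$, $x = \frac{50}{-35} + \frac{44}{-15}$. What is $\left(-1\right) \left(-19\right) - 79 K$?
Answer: $\frac{38177}{105} \approx 363.59$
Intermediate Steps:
$x = - \frac{458}{105}$ ($x = 50 \left(- \frac{1}{35}\right) + 44 \left(- \frac{1}{15}\right) = - \frac{10}{7} - \frac{44}{15} = - \frac{458}{105} \approx -4.3619$)
$K = - \frac{458}{105} \approx -4.3619$
$\left(-1\right) \left(-19\right) - 79 K = \left(-1\right) \left(-19\right) - - \frac{36182}{105} = 19 + \frac{36182}{105} = \frac{38177}{105}$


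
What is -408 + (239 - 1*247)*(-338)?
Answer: 2296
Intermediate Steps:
-408 + (239 - 1*247)*(-338) = -408 + (239 - 247)*(-338) = -408 - 8*(-338) = -408 + 2704 = 2296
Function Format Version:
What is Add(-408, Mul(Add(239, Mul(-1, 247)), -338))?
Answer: 2296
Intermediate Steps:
Add(-408, Mul(Add(239, Mul(-1, 247)), -338)) = Add(-408, Mul(Add(239, -247), -338)) = Add(-408, Mul(-8, -338)) = Add(-408, 2704) = 2296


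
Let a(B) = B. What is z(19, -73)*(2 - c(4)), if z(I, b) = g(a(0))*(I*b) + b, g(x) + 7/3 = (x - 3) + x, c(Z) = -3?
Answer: 109865/3 ≈ 36622.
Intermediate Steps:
g(x) = -16/3 + 2*x (g(x) = -7/3 + ((x - 3) + x) = -7/3 + ((-3 + x) + x) = -7/3 + (-3 + 2*x) = -16/3 + 2*x)
z(I, b) = b - 16*I*b/3 (z(I, b) = (-16/3 + 2*0)*(I*b) + b = (-16/3 + 0)*(I*b) + b = -16*I*b/3 + b = b - 16*I*b/3)
z(19, -73)*(2 - c(4)) = ((1/3)*(-73)*(3 - 16*19))*(2 - 1*(-3)) = ((1/3)*(-73)*(3 - 304))*(2 + 3) = ((1/3)*(-73)*(-301))*5 = (21973/3)*5 = 109865/3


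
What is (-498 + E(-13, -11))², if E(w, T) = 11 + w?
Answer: 250000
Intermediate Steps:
(-498 + E(-13, -11))² = (-498 + (11 - 13))² = (-498 - 2)² = (-500)² = 250000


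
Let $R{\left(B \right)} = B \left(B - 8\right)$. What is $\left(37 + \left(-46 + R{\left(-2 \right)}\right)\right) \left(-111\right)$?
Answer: $-1221$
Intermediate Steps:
$R{\left(B \right)} = B \left(-8 + B\right)$
$\left(37 + \left(-46 + R{\left(-2 \right)}\right)\right) \left(-111\right) = \left(37 - \left(46 + 2 \left(-8 - 2\right)\right)\right) \left(-111\right) = \left(37 - 26\right) \left(-111\right) = 11 \left(-111\right) = -1221$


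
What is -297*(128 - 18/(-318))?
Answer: -2015739/53 ≈ -38033.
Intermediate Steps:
-297*(128 - 18/(-318)) = -297*(128 - 18*(-1/318)) = -297*(128 + 3/53) = -297*6787/53 = -2015739/53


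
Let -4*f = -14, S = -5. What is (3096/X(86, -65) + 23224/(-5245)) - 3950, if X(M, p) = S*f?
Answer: -151682226/36715 ≈ -4131.3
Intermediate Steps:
f = 7/2 (f = -¼*(-14) = 7/2 ≈ 3.5000)
X(M, p) = -35/2 (X(M, p) = -5*7/2 = -35/2)
(3096/X(86, -65) + 23224/(-5245)) - 3950 = (3096/(-35/2) + 23224/(-5245)) - 3950 = (3096*(-2/35) + 23224*(-1/5245)) - 3950 = (-6192/35 - 23224/5245) - 3950 = -6657976/36715 - 3950 = -151682226/36715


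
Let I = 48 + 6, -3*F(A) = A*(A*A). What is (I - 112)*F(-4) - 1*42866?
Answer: -132310/3 ≈ -44103.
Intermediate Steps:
F(A) = -A**3/3 (F(A) = -A*A*A/3 = -A*A**2/3 = -A**3/3)
I = 54
(I - 112)*F(-4) - 1*42866 = (54 - 112)*(-1/3*(-4)**3) - 1*42866 = -(-58)*(-64)/3 - 42866 = -58*64/3 - 42866 = -3712/3 - 42866 = -132310/3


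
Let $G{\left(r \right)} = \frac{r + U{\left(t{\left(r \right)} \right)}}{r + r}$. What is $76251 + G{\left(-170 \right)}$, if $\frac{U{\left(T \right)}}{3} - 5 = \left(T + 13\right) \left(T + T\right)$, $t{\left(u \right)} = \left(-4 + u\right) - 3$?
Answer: $\frac{25751327}{340} \approx 75739.0$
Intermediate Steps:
$t{\left(u \right)} = -7 + u$
$U{\left(T \right)} = 15 + 6 T \left(13 + T\right)$ ($U{\left(T \right)} = 15 + 3 \left(T + 13\right) \left(T + T\right) = 15 + 3 \left(13 + T\right) 2 T = 15 + 3 \cdot 2 T \left(13 + T\right) = 15 + 6 T \left(13 + T\right)$)
$G{\left(r \right)} = \frac{-531 + 6 \left(-7 + r\right)^{2} + 79 r}{2 r}$ ($G{\left(r \right)} = \frac{r + \left(15 + 6 \left(-7 + r\right)^{2} + 78 \left(-7 + r\right)\right)}{r + r} = \frac{r + \left(15 + 6 \left(-7 + r\right)^{2} + \left(-546 + 78 r\right)\right)}{2 r} = \left(r + \left(-531 + 6 \left(-7 + r\right)^{2} + 78 r\right)\right) \frac{1}{2 r} = \left(-531 + 6 \left(-7 + r\right)^{2} + 79 r\right) \frac{1}{2 r} = \frac{-531 + 6 \left(-7 + r\right)^{2} + 79 r}{2 r}$)
$76251 + G{\left(-170 \right)} = 76251 - \left(\frac{1025}{2} - \frac{237}{340}\right) = 76251 - \frac{174013}{340} = \frac{25751327}{340}$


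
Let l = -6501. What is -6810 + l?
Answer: -13311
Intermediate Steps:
-6810 + l = -6810 - 6501 = -13311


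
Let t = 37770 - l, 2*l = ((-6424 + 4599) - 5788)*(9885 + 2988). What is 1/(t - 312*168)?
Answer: 2/97972857 ≈ 2.0414e-8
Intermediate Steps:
l = -98002149/2 (l = (((-6424 + 4599) - 5788)*(9885 + 2988))/2 = ((-1825 - 5788)*12873)/2 = (-7613*12873)/2 = (½)*(-98002149) = -98002149/2 ≈ -4.9001e+7)
t = 98077689/2 (t = 37770 - 1*(-98002149/2) = 37770 + 98002149/2 = 98077689/2 ≈ 4.9039e+7)
1/(t - 312*168) = 1/(98077689/2 - 312*168) = 1/(98077689/2 - 52416) = 1/(97972857/2) = 2/97972857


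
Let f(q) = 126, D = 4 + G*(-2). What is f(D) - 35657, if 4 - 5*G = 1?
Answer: -35531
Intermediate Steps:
G = 3/5 (G = 4/5 - 1/5*1 = 4/5 - 1/5 = 3/5 ≈ 0.60000)
D = 14/5 (D = 4 + (3/5)*(-2) = 4 - 6/5 = 14/5 ≈ 2.8000)
f(D) - 35657 = 126 - 35657 = -35531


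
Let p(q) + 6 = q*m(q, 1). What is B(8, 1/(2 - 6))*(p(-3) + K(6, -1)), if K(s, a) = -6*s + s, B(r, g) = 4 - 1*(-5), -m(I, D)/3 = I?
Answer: -567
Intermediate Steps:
m(I, D) = -3*I
p(q) = -6 - 3*q**2 (p(q) = -6 + q*(-3*q) = -6 - 3*q**2)
B(r, g) = 9 (B(r, g) = 4 + 5 = 9)
K(s, a) = -5*s
B(8, 1/(2 - 6))*(p(-3) + K(6, -1)) = 9*((-6 - 3*(-3)**2) - 5*6) = 9*((-6 - 3*9) - 30) = 9*((-6 - 27) - 30) = 9*(-33 - 30) = 9*(-63) = -567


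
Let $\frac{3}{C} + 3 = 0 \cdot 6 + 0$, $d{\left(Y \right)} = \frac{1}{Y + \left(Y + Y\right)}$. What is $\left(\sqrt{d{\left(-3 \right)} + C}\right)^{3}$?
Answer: $- \frac{10 i \sqrt{10}}{27} \approx - 1.1712 i$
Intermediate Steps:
$d{\left(Y \right)} = \frac{1}{3 Y}$ ($d{\left(Y \right)} = \frac{1}{Y + 2 Y} = \frac{1}{3 Y}$)
$C = -1$ ($C = \frac{3}{-3 + \left(0 \cdot 6 + 0\right)} = \frac{3}{-3 + \left(0 + 0\right)} = \frac{3}{-3 + 0} = \frac{3}{-3} = 3 \left(- \frac{1}{3}\right) = -1$)
$\left(\sqrt{d{\left(-3 \right)} + C}\right)^{3} = \left(\sqrt{\frac{1}{3 \left(-3\right)} - 1}\right)^{3} = \left(\sqrt{\frac{1}{3} \left(- \frac{1}{3}\right) - 1}\right)^{3} = \left(\sqrt{- \frac{1}{9} - 1}\right)^{3} = \left(\sqrt{- \frac{10}{9}}\right)^{3} = \left(\frac{i \sqrt{10}}{3}\right)^{3} = - \frac{10 i \sqrt{10}}{27}$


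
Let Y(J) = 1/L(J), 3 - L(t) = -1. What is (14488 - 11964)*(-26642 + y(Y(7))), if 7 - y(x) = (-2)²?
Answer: -67236836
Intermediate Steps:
L(t) = 4 (L(t) = 3 - 1*(-1) = 3 + 1 = 4)
Y(J) = ¼ (Y(J) = 1/4 = ¼)
y(x) = 3 (y(x) = 7 - 1*(-2)² = 7 - 1*4 = 7 - 4 = 3)
(14488 - 11964)*(-26642 + y(Y(7))) = (14488 - 11964)*(-26642 + 3) = 2524*(-26639) = -67236836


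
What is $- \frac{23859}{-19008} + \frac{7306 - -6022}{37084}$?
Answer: $\frac{2874055}{1780032} \approx 1.6146$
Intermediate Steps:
$- \frac{23859}{-19008} + \frac{7306 - -6022}{37084} = \left(-23859\right) \left(- \frac{1}{19008}\right) + \left(7306 + 6022\right) \frac{1}{37084} = \frac{241}{192} + 13328 \cdot \frac{1}{37084} = \frac{241}{192} + \frac{3332}{9271} = \frac{2874055}{1780032}$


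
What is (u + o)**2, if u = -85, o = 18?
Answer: 4489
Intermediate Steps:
(u + o)**2 = (-85 + 18)**2 = (-67)**2 = 4489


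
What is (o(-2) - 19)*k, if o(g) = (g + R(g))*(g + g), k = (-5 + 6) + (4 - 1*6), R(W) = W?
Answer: 3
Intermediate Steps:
k = -1 (k = 1 + (4 - 6) = 1 - 2 = -1)
o(g) = 4*g² (o(g) = (g + g)*(g + g) = (2*g)*(2*g) = 4*g²)
(o(-2) - 19)*k = (4*(-2)² - 19)*(-1) = (4*4 - 19)*(-1) = (16 - 19)*(-1) = -3*(-1) = 3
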